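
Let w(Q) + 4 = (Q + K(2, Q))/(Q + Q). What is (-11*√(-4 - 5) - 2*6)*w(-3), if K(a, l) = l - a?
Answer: 32 + 88*I ≈ 32.0 + 88.0*I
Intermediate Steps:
w(Q) = -4 + (-2 + 2*Q)/(2*Q) (w(Q) = -4 + (Q + (Q - 1*2))/(Q + Q) = -4 + (Q + (Q - 2))/((2*Q)) = -4 + (Q + (-2 + Q))*(1/(2*Q)) = -4 + (-2 + 2*Q)*(1/(2*Q)) = -4 + (-2 + 2*Q)/(2*Q))
(-11*√(-4 - 5) - 2*6)*w(-3) = (-11*√(-4 - 5) - 2*6)*(-3 - 1/(-3)) = (-33*I - 12)*(-3 - 1*(-⅓)) = (-33*I - 12)*(-3 + ⅓) = (-33*I - 12)*(-8/3) = (-12 - 33*I)*(-8/3) = 32 + 88*I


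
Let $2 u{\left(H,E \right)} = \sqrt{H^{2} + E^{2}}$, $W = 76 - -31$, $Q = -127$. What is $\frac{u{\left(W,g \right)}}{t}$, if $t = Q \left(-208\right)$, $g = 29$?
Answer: $\frac{\sqrt{12290}}{52832} \approx 0.0020984$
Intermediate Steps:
$W = 107$ ($W = 76 + 31 = 107$)
$t = 26416$ ($t = \left(-127\right) \left(-208\right) = 26416$)
$u{\left(H,E \right)} = \frac{\sqrt{E^{2} + H^{2}}}{2}$ ($u{\left(H,E \right)} = \frac{\sqrt{H^{2} + E^{2}}}{2} = \frac{\sqrt{E^{2} + H^{2}}}{2}$)
$\frac{u{\left(W,g \right)}}{t} = \frac{\frac{1}{2} \sqrt{29^{2} + 107^{2}}}{26416} = \frac{\sqrt{841 + 11449}}{2} \cdot \frac{1}{26416} = \frac{\sqrt{12290}}{2} \cdot \frac{1}{26416} = \frac{\sqrt{12290}}{52832}$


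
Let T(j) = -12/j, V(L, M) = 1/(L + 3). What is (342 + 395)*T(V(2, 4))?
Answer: -44220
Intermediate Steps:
V(L, M) = 1/(3 + L)
(342 + 395)*T(V(2, 4)) = (342 + 395)*(-12/(1/(3 + 2))) = 737*(-12/(1/5)) = 737*(-12/1/5) = 737*(-12*5) = 737*(-60) = -44220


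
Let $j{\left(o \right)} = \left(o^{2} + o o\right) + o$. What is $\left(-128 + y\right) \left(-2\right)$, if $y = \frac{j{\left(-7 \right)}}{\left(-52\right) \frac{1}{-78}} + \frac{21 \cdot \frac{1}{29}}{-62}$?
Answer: $- \frac{15262}{899} \approx -16.977$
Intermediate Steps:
$j{\left(o \right)} = o + 2 o^{2}$ ($j{\left(o \right)} = \left(o^{2} + o^{2}\right) + o = 2 o^{2} + o = o + 2 o^{2}$)
$y = \frac{122703}{899}$ ($y = \frac{\left(-7\right) \left(1 + 2 \left(-7\right)\right)}{\left(-52\right) \frac{1}{-78}} + \frac{21 \cdot \frac{1}{29}}{-62} = \frac{\left(-7\right) \left(1 - 14\right)}{\left(-52\right) \left(- \frac{1}{78}\right)} + 21 \cdot \frac{1}{29} \left(- \frac{1}{62}\right) = \frac{\left(-7\right) \left(-13\right)}{\frac{2}{3}} + \frac{21}{29} \left(- \frac{1}{62}\right) = 91 \cdot \frac{3}{2} - \frac{21}{1798} = \frac{273}{2} - \frac{21}{1798} = \frac{122703}{899} \approx 136.49$)
$\left(-128 + y\right) \left(-2\right) = \left(-128 + \frac{122703}{899}\right) \left(-2\right) = \frac{7631}{899} \left(-2\right) = - \frac{15262}{899}$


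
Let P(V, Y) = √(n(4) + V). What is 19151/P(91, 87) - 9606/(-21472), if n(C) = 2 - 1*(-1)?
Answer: 4803/10736 + 19151*√94/94 ≈ 1975.7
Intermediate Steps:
n(C) = 3 (n(C) = 2 + 1 = 3)
P(V, Y) = √(3 + V)
19151/P(91, 87) - 9606/(-21472) = 19151/(√(3 + 91)) - 9606/(-21472) = 19151/(√94) - 9606*(-1/21472) = 19151*(√94/94) + 4803/10736 = 19151*√94/94 + 4803/10736 = 4803/10736 + 19151*√94/94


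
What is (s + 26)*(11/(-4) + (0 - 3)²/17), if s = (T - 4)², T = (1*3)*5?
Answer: -22197/68 ≈ -326.43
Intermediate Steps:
T = 15 (T = 3*5 = 15)
s = 121 (s = (15 - 4)² = 11² = 121)
(s + 26)*(11/(-4) + (0 - 3)²/17) = (121 + 26)*(11/(-4) + (0 - 3)²/17) = 147*(11*(-¼) + (-3)²*(1/17)) = 147*(-11/4 + 9*(1/17)) = 147*(-11/4 + 9/17) = 147*(-151/68) = -22197/68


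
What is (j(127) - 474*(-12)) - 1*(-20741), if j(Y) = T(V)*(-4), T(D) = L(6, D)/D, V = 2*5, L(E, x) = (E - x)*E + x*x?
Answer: 131993/5 ≈ 26399.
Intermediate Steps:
L(E, x) = x² + E*(E - x) (L(E, x) = E*(E - x) + x² = x² + E*(E - x))
V = 10
T(D) = (36 + D² - 6*D)/D (T(D) = (6² + D² - 1*6*D)/D = (36 + D² - 6*D)/D)
j(Y) = -152/5 (j(Y) = (-6 + 10 + 36/10)*(-4) = (-6 + 10 + 36*(⅒))*(-4) = (-6 + 10 + 18/5)*(-4) = (38/5)*(-4) = -152/5)
(j(127) - 474*(-12)) - 1*(-20741) = (-152/5 - 474*(-12)) - 1*(-20741) = (-152/5 - 1*(-5688)) + 20741 = (-152/5 + 5688) + 20741 = 28288/5 + 20741 = 131993/5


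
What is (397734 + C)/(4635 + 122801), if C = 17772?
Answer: 207753/63718 ≈ 3.2605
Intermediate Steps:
(397734 + C)/(4635 + 122801) = (397734 + 17772)/(4635 + 122801) = 415506/127436 = 415506*(1/127436) = 207753/63718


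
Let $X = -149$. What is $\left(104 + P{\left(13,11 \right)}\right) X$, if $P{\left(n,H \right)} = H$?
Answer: $-17135$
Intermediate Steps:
$\left(104 + P{\left(13,11 \right)}\right) X = \left(104 + 11\right) \left(-149\right) = 115 \left(-149\right) = -17135$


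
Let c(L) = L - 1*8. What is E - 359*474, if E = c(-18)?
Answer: -170192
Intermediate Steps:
c(L) = -8 + L (c(L) = L - 8 = -8 + L)
E = -26 (E = -8 - 18 = -26)
E - 359*474 = -26 - 359*474 = -26 - 170166 = -170192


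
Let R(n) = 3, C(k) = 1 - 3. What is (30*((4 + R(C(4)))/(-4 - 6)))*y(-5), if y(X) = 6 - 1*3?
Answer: -63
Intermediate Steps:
C(k) = -2
y(X) = 3 (y(X) = 6 - 3 = 3)
(30*((4 + R(C(4)))/(-4 - 6)))*y(-5) = (30*((4 + 3)/(-4 - 6)))*3 = (30*(7/(-10)))*3 = (30*(7*(-⅒)))*3 = (30*(-7/10))*3 = -21*3 = -63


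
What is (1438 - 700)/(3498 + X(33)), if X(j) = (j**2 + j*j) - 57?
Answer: 246/1873 ≈ 0.13134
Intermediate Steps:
X(j) = -57 + 2*j**2 (X(j) = (j**2 + j**2) - 57 = 2*j**2 - 57 = -57 + 2*j**2)
(1438 - 700)/(3498 + X(33)) = (1438 - 700)/(3498 + (-57 + 2*33**2)) = 738/(3498 + (-57 + 2*1089)) = 738/(3498 + (-57 + 2178)) = 738/(3498 + 2121) = 738/5619 = 738*(1/5619) = 246/1873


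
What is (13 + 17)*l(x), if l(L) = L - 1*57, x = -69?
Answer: -3780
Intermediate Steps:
l(L) = -57 + L (l(L) = L - 57 = -57 + L)
(13 + 17)*l(x) = (13 + 17)*(-57 - 69) = 30*(-126) = -3780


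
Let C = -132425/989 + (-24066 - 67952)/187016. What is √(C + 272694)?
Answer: 7*√11893113060074331619/46239706 ≈ 522.07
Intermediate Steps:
C = -12428299801/92479412 (C = -132425*1/989 - 92018*1/187016 = -132425/989 - 46009/93508 = -12428299801/92479412 ≈ -134.39)
√(C + 272694) = √(-12428299801/92479412 + 272694) = √(25206152476127/92479412) = 7*√11893113060074331619/46239706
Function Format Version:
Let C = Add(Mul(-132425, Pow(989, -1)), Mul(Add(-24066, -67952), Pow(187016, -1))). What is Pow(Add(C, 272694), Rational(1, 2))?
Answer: Mul(Rational(7, 46239706), Pow(11893113060074331619, Rational(1, 2))) ≈ 522.07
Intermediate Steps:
C = Rational(-12428299801, 92479412) (C = Add(Mul(-132425, Rational(1, 989)), Mul(-92018, Rational(1, 187016))) = Add(Rational(-132425, 989), Rational(-46009, 93508)) = Rational(-12428299801, 92479412) ≈ -134.39)
Pow(Add(C, 272694), Rational(1, 2)) = Pow(Add(Rational(-12428299801, 92479412), 272694), Rational(1, 2)) = Pow(Rational(25206152476127, 92479412), Rational(1, 2)) = Mul(Rational(7, 46239706), Pow(11893113060074331619, Rational(1, 2)))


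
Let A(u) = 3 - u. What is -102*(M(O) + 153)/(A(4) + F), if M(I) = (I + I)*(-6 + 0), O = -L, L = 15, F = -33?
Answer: 999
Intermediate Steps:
O = -15 (O = -1*15 = -15)
M(I) = -12*I (M(I) = (2*I)*(-6) = -12*I)
-102*(M(O) + 153)/(A(4) + F) = -102*(-12*(-15) + 153)/((3 - 1*4) - 33) = -102*(180 + 153)/((3 - 4) - 33) = -33966/(-1 - 33) = -33966/(-34) = -33966*(-1)/34 = -102*(-333/34) = 999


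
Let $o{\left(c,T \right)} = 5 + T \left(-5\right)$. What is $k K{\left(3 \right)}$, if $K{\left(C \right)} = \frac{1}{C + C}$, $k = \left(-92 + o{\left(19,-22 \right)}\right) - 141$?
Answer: $- \frac{59}{3} \approx -19.667$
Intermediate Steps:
$o{\left(c,T \right)} = 5 - 5 T$
$k = -118$ ($k = \left(-92 + \left(5 - -110\right)\right) - 141 = \left(-92 + \left(5 + 110\right)\right) - 141 = \left(-92 + 115\right) - 141 = 23 - 141 = -118$)
$K{\left(C \right)} = \frac{1}{2 C}$
$k K{\left(3 \right)} = - 118 \frac{1}{2 \cdot 3} = - 118 \cdot \frac{1}{2} \cdot \frac{1}{3} = \left(-118\right) \frac{1}{6} = - \frac{59}{3}$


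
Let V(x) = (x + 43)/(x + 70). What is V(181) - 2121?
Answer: -532147/251 ≈ -2120.1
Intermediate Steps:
V(x) = (43 + x)/(70 + x)
V(181) - 2121 = (43 + 181)/(70 + 181) - 2121 = 224/251 - 2121 = -532147/251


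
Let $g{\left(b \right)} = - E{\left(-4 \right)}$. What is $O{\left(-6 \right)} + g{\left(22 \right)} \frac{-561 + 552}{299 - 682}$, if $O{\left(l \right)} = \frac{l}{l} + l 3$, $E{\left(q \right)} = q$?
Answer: $- \frac{6475}{383} \approx -16.906$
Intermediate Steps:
$O{\left(l \right)} = 1 + 3 l$
$g{\left(b \right)} = 4$ ($g{\left(b \right)} = \left(-1\right) \left(-4\right) = 4$)
$O{\left(-6 \right)} + g{\left(22 \right)} \frac{-561 + 552}{299 - 682} = \left(1 + 3 \left(-6\right)\right) + 4 \frac{-561 + 552}{299 - 682} = \left(1 - 18\right) + 4 \left(- \frac{9}{-383}\right) = -17 + 4 \left(\left(-9\right) \left(- \frac{1}{383}\right)\right) = -17 + 4 \cdot \frac{9}{383} = -17 + \frac{36}{383} = - \frac{6475}{383}$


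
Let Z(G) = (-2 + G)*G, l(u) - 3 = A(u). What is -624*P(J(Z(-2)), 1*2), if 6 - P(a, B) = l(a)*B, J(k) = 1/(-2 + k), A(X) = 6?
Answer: 7488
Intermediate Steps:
l(u) = 9 (l(u) = 3 + 6 = 9)
Z(G) = G*(-2 + G)
P(a, B) = 6 - 9*B
-624*P(J(Z(-2)), 1*2) = -624*(6 - 9*2) = -624*(6 - 18) = -624*(-12) = 7488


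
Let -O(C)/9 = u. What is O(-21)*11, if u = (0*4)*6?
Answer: 0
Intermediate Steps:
u = 0 (u = 0*6 = 0)
O(C) = 0 (O(C) = -9*0 = 0)
O(-21)*11 = 0*11 = 0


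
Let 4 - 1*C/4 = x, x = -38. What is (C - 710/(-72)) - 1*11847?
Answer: -420089/36 ≈ -11669.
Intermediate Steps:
C = 168 (C = 16 - 4*(-38) = 16 + 152 = 168)
(C - 710/(-72)) - 1*11847 = (168 - 710/(-72)) - 1*11847 = (168 - 710*(-1)/72) - 11847 = (168 - 71*(-5/36)) - 11847 = (168 + 355/36) - 11847 = 6403/36 - 11847 = -420089/36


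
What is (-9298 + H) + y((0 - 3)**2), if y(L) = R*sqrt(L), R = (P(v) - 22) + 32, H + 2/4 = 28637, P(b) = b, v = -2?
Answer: 38725/2 ≈ 19363.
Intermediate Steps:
H = 57273/2 (H = -1/2 + 28637 = 57273/2 ≈ 28637.)
R = 8 (R = (-2 - 22) + 32 = -24 + 32 = 8)
y(L) = 8*sqrt(L)
(-9298 + H) + y((0 - 3)**2) = (-9298 + 57273/2) + 8*sqrt((0 - 3)**2) = 38677/2 + 8*sqrt((-3)**2) = 38677/2 + 8*sqrt(9) = 38677/2 + 8*3 = 38677/2 + 24 = 38725/2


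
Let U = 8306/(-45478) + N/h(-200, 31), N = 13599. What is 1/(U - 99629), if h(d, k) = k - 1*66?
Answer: -795865/79600607101 ≈ -9.9982e-6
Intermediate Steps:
h(d, k) = -66 + k (h(d, k) = k - 66 = -66 + k)
U = -309373016/795865 (U = 8306/(-45478) + 13599/(-66 + 31) = 8306*(-1/45478) + 13599/(-35) = -4153/22739 + 13599*(-1/35) = -4153/22739 - 13599/35 = -309373016/795865 ≈ -388.73)
1/(U - 99629) = 1/(-309373016/795865 - 99629) = 1/(-79600607101/795865) = -795865/79600607101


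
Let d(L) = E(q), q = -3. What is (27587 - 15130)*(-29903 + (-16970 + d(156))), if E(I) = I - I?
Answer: -583896961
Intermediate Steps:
E(I) = 0
d(L) = 0
(27587 - 15130)*(-29903 + (-16970 + d(156))) = (27587 - 15130)*(-29903 + (-16970 + 0)) = 12457*(-29903 - 16970) = 12457*(-46873) = -583896961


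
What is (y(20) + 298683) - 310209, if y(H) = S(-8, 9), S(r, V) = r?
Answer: -11534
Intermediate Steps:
y(H) = -8
(y(20) + 298683) - 310209 = (-8 + 298683) - 310209 = 298675 - 310209 = -11534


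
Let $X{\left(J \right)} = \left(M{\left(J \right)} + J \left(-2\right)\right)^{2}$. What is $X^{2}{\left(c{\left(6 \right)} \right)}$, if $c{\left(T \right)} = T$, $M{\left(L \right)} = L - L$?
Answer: $20736$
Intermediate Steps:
$M{\left(L \right)} = 0$
$X{\left(J \right)} = 4 J^{2}$ ($X{\left(J \right)} = \left(0 + J \left(-2\right)\right)^{2} = \left(0 - 2 J\right)^{2} = \left(- 2 J\right)^{2} = 4 J^{2}$)
$X^{2}{\left(c{\left(6 \right)} \right)} = \left(4 \cdot 6^{2}\right)^{2} = \left(4 \cdot 36\right)^{2} = 144^{2} = 20736$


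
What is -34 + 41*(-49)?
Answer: -2043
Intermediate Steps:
-34 + 41*(-49) = -34 - 2009 = -2043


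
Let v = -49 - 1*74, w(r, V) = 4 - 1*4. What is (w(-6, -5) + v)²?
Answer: 15129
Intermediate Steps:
w(r, V) = 0 (w(r, V) = 4 - 4 = 0)
v = -123 (v = -49 - 74 = -123)
(w(-6, -5) + v)² = (0 - 123)² = (-123)² = 15129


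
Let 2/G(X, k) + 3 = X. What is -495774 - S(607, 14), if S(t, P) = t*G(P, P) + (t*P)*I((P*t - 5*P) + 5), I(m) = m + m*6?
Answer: -5523554546/11 ≈ -5.0214e+8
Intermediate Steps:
I(m) = 7*m (I(m) = m + 6*m = 7*m)
G(X, k) = 2/(-3 + X)
S(t, P) = 2*t/(-3 + P) + P*t*(35 - 35*P + 7*P*t) (S(t, P) = t*(2/(-3 + P)) + (t*P)*(7*((P*t - 5*P) + 5)) = 2*t/(-3 + P) + (P*t)*(7*((-5*P + P*t) + 5)) = 2*t/(-3 + P) + (P*t)*(7*(5 - 5*P + P*t)) = 2*t/(-3 + P) + (P*t)*(35 - 35*P + 7*P*t) = 2*t/(-3 + P) + P*t*(35 - 35*P + 7*P*t))
-495774 - S(607, 14) = -495774 - 607*(2 + 7*14*(-3 + 14)*(5 - 5*14 + 14*607))/(-3 + 14) = -495774 - 607*(2 + 7*14*11*(5 - 70 + 8498))/11 = -495774 - 607*(2 + 7*14*11*8433)/11 = -495774 - 607*(2 + 9090774)/11 = -495774 - 607*9090776/11 = -495774 - 1*5518101032/11 = -495774 - 5518101032/11 = -5523554546/11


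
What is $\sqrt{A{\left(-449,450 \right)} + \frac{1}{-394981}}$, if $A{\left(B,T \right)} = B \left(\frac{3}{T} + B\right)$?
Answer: $\frac{\sqrt{28306172768821649466}}{11849430} \approx 449.0$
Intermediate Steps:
$A{\left(B,T \right)} = B \left(B + \frac{3}{T}\right)$
$\sqrt{A{\left(-449,450 \right)} + \frac{1}{-394981}} = \sqrt{- \frac{449 \left(3 - 202050\right)}{450} + \frac{1}{-394981}} = \sqrt{\left(-449\right) \frac{1}{450} \left(3 - 202050\right) - \frac{1}{394981}} = \sqrt{\left(-449\right) \frac{1}{450} \left(-202047\right) - \frac{1}{394981}} = \sqrt{\frac{30239701}{150} - \frac{1}{394981}} = \sqrt{\frac{11944107340531}{59247150}} = \frac{\sqrt{28306172768821649466}}{11849430}$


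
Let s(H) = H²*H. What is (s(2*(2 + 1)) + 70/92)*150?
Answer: 747825/23 ≈ 32514.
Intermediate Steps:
s(H) = H³
(s(2*(2 + 1)) + 70/92)*150 = ((2*(2 + 1))³ + 70/92)*150 = ((2*3)³ + 70*(1/92))*150 = (6³ + 35/46)*150 = (216 + 35/46)*150 = (9971/46)*150 = 747825/23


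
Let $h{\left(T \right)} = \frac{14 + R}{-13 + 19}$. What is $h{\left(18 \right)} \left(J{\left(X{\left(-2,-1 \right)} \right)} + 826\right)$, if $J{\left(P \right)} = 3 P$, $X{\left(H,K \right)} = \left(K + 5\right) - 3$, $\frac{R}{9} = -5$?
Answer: $- \frac{25699}{6} \approx -4283.2$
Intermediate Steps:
$R = -45$ ($R = 9 \left(-5\right) = -45$)
$X{\left(H,K \right)} = 2 + K$ ($X{\left(H,K \right)} = \left(5 + K\right) - 3 = 2 + K$)
$h{\left(T \right)} = - \frac{31}{6}$ ($h{\left(T \right)} = \frac{14 - 45}{-13 + 19} = - \frac{31}{6}$)
$h{\left(18 \right)} \left(J{\left(X{\left(-2,-1 \right)} \right)} + 826\right) = - \frac{31 \left(3 \left(2 - 1\right) + 826\right)}{6} = - \frac{31 \left(3 \cdot 1 + 826\right)}{6} = - \frac{31 \left(3 + 826\right)}{6} = \left(- \frac{31}{6}\right) 829 = - \frac{25699}{6}$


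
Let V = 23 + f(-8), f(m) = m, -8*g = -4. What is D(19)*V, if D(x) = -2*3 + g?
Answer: -165/2 ≈ -82.500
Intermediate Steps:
g = ½ (g = -⅛*(-4) = ½ ≈ 0.50000)
D(x) = -11/2 (D(x) = -2*3 + ½ = -6 + ½ = -11/2)
V = 15 (V = 23 - 8 = 15)
D(19)*V = -11/2*15 = -165/2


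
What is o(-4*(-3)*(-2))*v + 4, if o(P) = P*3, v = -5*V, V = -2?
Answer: -716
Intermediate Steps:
v = 10 (v = -5*(-2) = 10)
o(P) = 3*P
o(-4*(-3)*(-2))*v + 4 = (3*(-4*(-3)*(-2)))*10 + 4 = (3*(12*(-2)))*10 + 4 = (3*(-24))*10 + 4 = -72*10 + 4 = -720 + 4 = -716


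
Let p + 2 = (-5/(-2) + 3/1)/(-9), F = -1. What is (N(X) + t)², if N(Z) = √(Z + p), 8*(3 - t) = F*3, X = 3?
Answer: 6785/576 + 9*√14/8 ≈ 15.989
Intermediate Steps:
t = 27/8 (t = 3 - (-1)*3/8 = 3 - ⅛*(-3) = 3 + 3/8 = 27/8 ≈ 3.3750)
p = -47/18 (p = -2 + (-5/(-2) + 3/1)/(-9) = -2 + (-5*(-½) + 3*1)*(-⅑) = -2 + (5/2 + 3)*(-⅑) = -2 + (11/2)*(-⅑) = -2 - 11/18 = -47/18 ≈ -2.6111)
N(Z) = √(-47/18 + Z) (N(Z) = √(Z - 47/18) = √(-47/18 + Z))
(N(X) + t)² = (√(-94 + 36*3)/6 + 27/8)² = (√(-94 + 108)/6 + 27/8)² = (√14/6 + 27/8)² = (27/8 + √14/6)²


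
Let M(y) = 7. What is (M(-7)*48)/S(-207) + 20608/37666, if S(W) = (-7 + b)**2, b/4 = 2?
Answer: 6338192/18833 ≈ 336.55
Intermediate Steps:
b = 8 (b = 4*2 = 8)
S(W) = 1 (S(W) = (-7 + 8)**2 = 1**2 = 1)
(M(-7)*48)/S(-207) + 20608/37666 = (7*48)/1 + 20608/37666 = 336*1 + 20608*(1/37666) = 336 + 10304/18833 = 6338192/18833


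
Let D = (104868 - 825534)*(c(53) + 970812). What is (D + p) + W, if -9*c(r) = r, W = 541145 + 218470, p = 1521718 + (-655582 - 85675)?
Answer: -699625416794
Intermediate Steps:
p = 780461 (p = 1521718 - 741257 = 780461)
W = 759615
c(r) = -r/9
D = -699626956870 (D = (104868 - 825534)*(-⅑*53 + 970812) = -720666*(-53/9 + 970812) = -720666*8737255/9 = -699626956870)
(D + p) + W = (-699626956870 + 780461) + 759615 = -699626176409 + 759615 = -699625416794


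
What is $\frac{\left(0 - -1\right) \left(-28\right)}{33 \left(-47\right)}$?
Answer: $\frac{28}{1551} \approx 0.018053$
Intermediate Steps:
$\frac{\left(0 - -1\right) \left(-28\right)}{33 \left(-47\right)} = \frac{\left(0 + 1\right) \left(-28\right)}{-1551} = 1 \left(-28\right) \left(- \frac{1}{1551}\right) = \left(-28\right) \left(- \frac{1}{1551}\right) = \frac{28}{1551}$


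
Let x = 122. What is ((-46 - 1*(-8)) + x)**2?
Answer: 7056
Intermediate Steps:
((-46 - 1*(-8)) + x)**2 = ((-46 - 1*(-8)) + 122)**2 = ((-46 + 8) + 122)**2 = (-38 + 122)**2 = 84**2 = 7056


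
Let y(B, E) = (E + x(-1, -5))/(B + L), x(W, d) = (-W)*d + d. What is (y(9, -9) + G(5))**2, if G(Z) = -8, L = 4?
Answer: 15129/169 ≈ 89.521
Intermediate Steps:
x(W, d) = d - W*d (x(W, d) = -W*d + d = d - W*d)
y(B, E) = (-10 + E)/(4 + B) (y(B, E) = (E - 5*(1 - 1*(-1)))/(B + 4) = (E - 5*(1 + 1))/(4 + B) = (E - 5*2)/(4 + B) = (E - 10)/(4 + B) = (-10 + E)/(4 + B))
(y(9, -9) + G(5))**2 = ((-10 - 9)/(4 + 9) - 8)**2 = (-19/13 - 8)**2 = (-123/13)**2 = 15129/169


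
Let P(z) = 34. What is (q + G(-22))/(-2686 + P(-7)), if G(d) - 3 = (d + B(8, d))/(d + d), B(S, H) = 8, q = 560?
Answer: -243/1144 ≈ -0.21241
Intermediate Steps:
G(d) = 3 + (8 + d)/(2*d) (G(d) = 3 + (d + 8)/(d + d) = 3 + (8 + d)/((2*d)) = 3 + (8 + d)*(1/(2*d)) = 3 + (8 + d)/(2*d))
(q + G(-22))/(-2686 + P(-7)) = (560 + (7/2 + 4/(-22)))/(-2686 + 34) = (560 + (7/2 + 4*(-1/22)))/(-2652) = (560 + (7/2 - 2/11))*(-1/2652) = (560 + 73/22)*(-1/2652) = (12393/22)*(-1/2652) = -243/1144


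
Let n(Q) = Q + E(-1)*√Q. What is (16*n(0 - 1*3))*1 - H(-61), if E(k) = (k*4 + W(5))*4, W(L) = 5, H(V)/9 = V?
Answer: 501 + 64*I*√3 ≈ 501.0 + 110.85*I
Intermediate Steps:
H(V) = 9*V
E(k) = 20 + 16*k (E(k) = (k*4 + 5)*4 = (4*k + 5)*4 = (5 + 4*k)*4 = 20 + 16*k)
n(Q) = Q + 4*√Q (n(Q) = Q + (20 + 16*(-1))*√Q = Q + (20 - 16)*√Q = Q + 4*√Q)
(16*n(0 - 1*3))*1 - H(-61) = (16*((0 - 1*3) + 4*√(0 - 1*3)))*1 - 9*(-61) = (16*((0 - 3) + 4*√(0 - 3)))*1 - 1*(-549) = (16*(-3 + 4*√(-3)))*1 + 549 = (16*(-3 + 4*(I*√3)))*1 + 549 = (16*(-3 + 4*I*√3))*1 + 549 = (-48 + 64*I*√3)*1 + 549 = (-48 + 64*I*√3) + 549 = 501 + 64*I*√3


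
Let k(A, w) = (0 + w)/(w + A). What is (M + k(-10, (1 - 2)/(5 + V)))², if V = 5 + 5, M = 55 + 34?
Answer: 180633600/22801 ≈ 7922.2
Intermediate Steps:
M = 89
V = 10
k(A, w) = w/(A + w)
(M + k(-10, (1 - 2)/(5 + V)))² = (89 + ((1 - 2)/(5 + 10))/(-10 + (1 - 2)/(5 + 10)))² = (89 + (-1/15)/(-10 - 1/15))² = (89 + (-1*1/15)/(-10 - 1*1/15))² = (89 - 1/(15*(-10 - 1/15)))² = (89 - 1/(15*(-151/15)))² = (89 - 1/15*(-15/151))² = (89 + 1/151)² = (13440/151)² = 180633600/22801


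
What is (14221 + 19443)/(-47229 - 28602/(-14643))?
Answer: -54771328/76838405 ≈ -0.71281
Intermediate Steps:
(14221 + 19443)/(-47229 - 28602/(-14643)) = 33664/(-47229 - 28602*(-1/14643)) = 33664/(-47229 + 3178/1627) = 33664/(-76838405/1627) = 33664*(-1627/76838405) = -54771328/76838405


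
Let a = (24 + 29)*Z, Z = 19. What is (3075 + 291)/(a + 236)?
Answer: 306/113 ≈ 2.7080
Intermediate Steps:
a = 1007 (a = (24 + 29)*19 = 53*19 = 1007)
(3075 + 291)/(a + 236) = (3075 + 291)/(1007 + 236) = 3366/1243 = 3366*(1/1243) = 306/113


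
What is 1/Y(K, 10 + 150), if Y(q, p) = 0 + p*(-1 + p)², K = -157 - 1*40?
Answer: 1/4044960 ≈ 2.4722e-7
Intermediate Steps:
K = -197 (K = -157 - 40 = -197)
Y(q, p) = p*(-1 + p)²
1/Y(K, 10 + 150) = 1/((10 + 150)*(-1 + (10 + 150))²) = 1/(160*(-1 + 160)²) = 1/(160*159²) = 1/(160*25281) = 1/4044960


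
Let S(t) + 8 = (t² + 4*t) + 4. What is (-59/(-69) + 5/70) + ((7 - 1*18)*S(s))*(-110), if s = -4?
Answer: -4674545/966 ≈ -4839.1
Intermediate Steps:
S(t) = -4 + t² + 4*t (S(t) = -8 + ((t² + 4*t) + 4) = -8 + (4 + t² + 4*t) = -4 + t² + 4*t)
(-59/(-69) + 5/70) + ((7 - 1*18)*S(s))*(-110) = (-59/(-69) + 5/70) + ((7 - 1*18)*(-4 + (-4)² + 4*(-4)))*(-110) = (-59*(-1/69) + 5*(1/70)) + ((7 - 18)*(-4 + 16 - 16))*(-110) = (59/69 + 1/14) - 11*(-4)*(-110) = 895/966 + 44*(-110) = 895/966 - 4840 = -4674545/966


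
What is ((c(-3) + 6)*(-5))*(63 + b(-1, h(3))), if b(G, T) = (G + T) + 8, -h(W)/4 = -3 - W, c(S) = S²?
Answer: -7050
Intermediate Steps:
h(W) = 12 + 4*W (h(W) = -4*(-3 - W) = 12 + 4*W)
b(G, T) = 8 + G + T
((c(-3) + 6)*(-5))*(63 + b(-1, h(3))) = (((-3)² + 6)*(-5))*(63 + (8 - 1 + (12 + 4*3))) = ((9 + 6)*(-5))*(63 + (8 - 1 + (12 + 12))) = (15*(-5))*(63 + (8 - 1 + 24)) = -75*(63 + 31) = -75*94 = -7050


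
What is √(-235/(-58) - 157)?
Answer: I*√514518/58 ≈ 12.367*I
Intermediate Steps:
√(-235/(-58) - 157) = √(-235*(-1/58) - 157) = √(235/58 - 157) = √(-8871/58) = I*√514518/58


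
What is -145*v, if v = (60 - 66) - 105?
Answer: 16095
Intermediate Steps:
v = -111 (v = -6 - 105 = -111)
-145*v = -145*(-111) = 16095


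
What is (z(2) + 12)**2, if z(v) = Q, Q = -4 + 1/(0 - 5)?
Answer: 1521/25 ≈ 60.840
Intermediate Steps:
Q = -21/5 (Q = -4 + 1/(-5) = -4 - 1/5 = -21/5 ≈ -4.2000)
z(v) = -21/5
(z(2) + 12)**2 = (-21/5 + 12)**2 = (39/5)**2 = 1521/25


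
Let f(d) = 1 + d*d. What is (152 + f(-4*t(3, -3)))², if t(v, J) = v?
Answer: 88209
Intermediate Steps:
f(d) = 1 + d²
(152 + f(-4*t(3, -3)))² = (152 + (1 + (-4*3)²))² = (152 + (1 + (-12)²))² = (152 + (1 + 144))² = (152 + 145)² = 297² = 88209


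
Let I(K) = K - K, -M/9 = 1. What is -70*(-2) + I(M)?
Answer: 140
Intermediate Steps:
M = -9 (M = -9*1 = -9)
I(K) = 0
-70*(-2) + I(M) = -70*(-2) + 0 = -14*(-10) + 0 = 140 + 0 = 140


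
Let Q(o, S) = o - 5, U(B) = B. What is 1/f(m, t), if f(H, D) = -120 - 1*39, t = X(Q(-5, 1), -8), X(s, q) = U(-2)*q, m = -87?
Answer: -1/159 ≈ -0.0062893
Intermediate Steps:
Q(o, S) = -5 + o
X(s, q) = -2*q
t = 16 (t = -2*(-8) = 16)
f(H, D) = -159 (f(H, D) = -120 - 39 = -159)
1/f(m, t) = 1/(-159) = -1/159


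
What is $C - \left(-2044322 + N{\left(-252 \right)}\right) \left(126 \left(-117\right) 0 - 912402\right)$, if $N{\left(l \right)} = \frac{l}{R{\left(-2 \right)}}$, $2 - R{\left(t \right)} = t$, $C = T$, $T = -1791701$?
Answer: $-1865302754471$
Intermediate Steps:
$C = -1791701$
$R{\left(t \right)} = 2 - t$
$N{\left(l \right)} = \frac{l}{4}$ ($N{\left(l \right)} = \frac{l}{2 - -2} = \frac{l}{2 + 2} = \frac{l}{4}$)
$C - \left(-2044322 + N{\left(-252 \right)}\right) \left(126 \left(-117\right) 0 - 912402\right) = -1791701 - \left(-2044322 + \frac{1}{4} \left(-252\right)\right) \left(126 \left(-117\right) 0 - 912402\right) = -1791701 - \left(-2044322 - 63\right) \left(\left(-14742\right) 0 - 912402\right) = -1791701 - - 2044385 \left(0 - 912402\right) = -1791701 - \left(-2044385\right) \left(-912402\right) = -1791701 - 1865300962770 = -1865302754471$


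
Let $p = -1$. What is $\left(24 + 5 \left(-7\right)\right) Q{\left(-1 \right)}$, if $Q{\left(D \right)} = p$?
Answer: $11$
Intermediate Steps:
$Q{\left(D \right)} = -1$
$\left(24 + 5 \left(-7\right)\right) Q{\left(-1 \right)} = \left(24 + 5 \left(-7\right)\right) \left(-1\right) = \left(24 - 35\right) \left(-1\right) = \left(-11\right) \left(-1\right) = 11$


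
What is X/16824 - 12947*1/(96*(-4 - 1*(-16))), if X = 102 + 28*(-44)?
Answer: -9130087/807552 ≈ -11.306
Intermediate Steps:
X = -1130 (X = 102 - 1232 = -1130)
X/16824 - 12947*1/(96*(-4 - 1*(-16))) = -1130/16824 - 12947*1/(96*(-4 - 1*(-16))) = -1130*1/16824 - 12947*1/(96*(-4 + 16)) = -565/8412 - 12947/((3*12)*32) = -565/8412 - 12947/(36*32) = -565/8412 - 12947/1152 = -9130087/807552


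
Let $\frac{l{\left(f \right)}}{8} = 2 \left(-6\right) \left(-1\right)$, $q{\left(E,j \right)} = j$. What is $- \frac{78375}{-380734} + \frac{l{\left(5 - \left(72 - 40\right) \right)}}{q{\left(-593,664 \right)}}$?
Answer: $\frac{11073933}{31600922} \approx 0.35043$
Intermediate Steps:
$l{\left(f \right)} = 96$ ($l{\left(f \right)} = 8 \cdot 2 \left(-6\right) \left(-1\right) = 8 \left(\left(-12\right) \left(-1\right)\right) = 8 \cdot 12 = 96$)
$- \frac{78375}{-380734} + \frac{l{\left(5 - \left(72 - 40\right) \right)}}{q{\left(-593,664 \right)}} = - \frac{78375}{-380734} + \frac{96}{664} = \left(-78375\right) \left(- \frac{1}{380734}\right) + 96 \cdot \frac{1}{664} = \frac{78375}{380734} + \frac{12}{83} = \frac{11073933}{31600922}$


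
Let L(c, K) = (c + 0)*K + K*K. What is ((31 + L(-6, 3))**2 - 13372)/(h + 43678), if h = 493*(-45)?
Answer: -12888/21493 ≈ -0.59964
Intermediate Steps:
h = -22185
L(c, K) = K**2 + K*c (L(c, K) = c*K + K**2 = K*c + K**2 = K**2 + K*c)
((31 + L(-6, 3))**2 - 13372)/(h + 43678) = ((31 + 3*(3 - 6))**2 - 13372)/(-22185 + 43678) = ((31 + 3*(-3))**2 - 13372)/21493 = ((31 - 9)**2 - 13372)*(1/21493) = (22**2 - 13372)*(1/21493) = (484 - 13372)*(1/21493) = -12888*1/21493 = -12888/21493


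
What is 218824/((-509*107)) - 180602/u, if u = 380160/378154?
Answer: -929913463518911/5176163520 ≈ -1.7965e+5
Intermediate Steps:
u = 190080/189077 (u = 380160*(1/378154) = 190080/189077 ≈ 1.0053)
218824/((-509*107)) - 180602/u = 218824/((-509*107)) - 180602/190080/189077 = 218824/(-54463) - 180602*189077/190080 = 218824*(-1/54463) - 17073842177/95040 = -218824/54463 - 17073842177/95040 = -929913463518911/5176163520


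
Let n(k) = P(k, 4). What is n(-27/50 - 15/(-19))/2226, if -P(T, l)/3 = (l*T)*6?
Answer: -1422/176225 ≈ -0.0080692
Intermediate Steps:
P(T, l) = -18*T*l (P(T, l) = -3*l*T*6 = -3*T*l*6 = -18*T*l)
n(k) = -72*k (n(k) = -18*k*4 = -72*k)
n(-27/50 - 15/(-19))/2226 = -72*(-27/50 - 15/(-19))/2226 = -72*(-27*1/50 - 15*(-1/19))*(1/2226) = -72*(-27/50 + 15/19)*(1/2226) = -72*237/950*(1/2226) = -8532/475*1/2226 = -1422/176225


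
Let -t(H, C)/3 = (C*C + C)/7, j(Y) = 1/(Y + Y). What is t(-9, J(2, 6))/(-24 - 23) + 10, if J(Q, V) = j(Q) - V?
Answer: 53951/5264 ≈ 10.249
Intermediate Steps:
j(Y) = 1/(2*Y)
J(Q, V) = 1/(2*Q) - V
t(H, C) = -3*C/7 - 3*C²/7 (t(H, C) = -3*(C*C + C)/7 = -3*(C² + C)/7 = -3*(C + C²)/7 = -3*(C/7 + C²/7) = -3*C/7 - 3*C²/7)
t(-9, J(2, 6))/(-24 - 23) + 10 = (-3*((½)/2 - 1*6)*(1 + ((½)/2 - 1*6))/7)/(-24 - 23) + 10 = -3*((½)*(½) - 6)*(1 + ((½)*(½) - 6))/7/(-47) + 10 = -3*(¼ - 6)*(1 + (¼ - 6))/7*(-1/47) + 10 = -3/7*(-23/4)*(1 - 23/4)*(-1/47) + 10 = -3/7*(-23/4)*(-19/4)*(-1/47) + 10 = -1311/112*(-1/47) + 10 = 1311/5264 + 10 = 53951/5264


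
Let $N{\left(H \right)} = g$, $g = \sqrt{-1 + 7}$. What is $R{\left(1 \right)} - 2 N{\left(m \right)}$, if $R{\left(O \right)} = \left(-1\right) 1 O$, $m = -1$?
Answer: $-1 - 2 \sqrt{6} \approx -5.899$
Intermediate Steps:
$g = \sqrt{6} \approx 2.4495$
$R{\left(O \right)} = - O$
$N{\left(H \right)} = \sqrt{6}$
$R{\left(1 \right)} - 2 N{\left(m \right)} = \left(-1\right) 1 - 2 \sqrt{6} = -1 - 2 \sqrt{6}$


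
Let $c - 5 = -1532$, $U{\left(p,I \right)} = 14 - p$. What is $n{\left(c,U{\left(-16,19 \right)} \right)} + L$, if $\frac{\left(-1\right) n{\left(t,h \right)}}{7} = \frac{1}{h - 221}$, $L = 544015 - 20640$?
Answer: $\frac{99964632}{191} \approx 5.2338 \cdot 10^{5}$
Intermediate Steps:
$c = -1527$ ($c = 5 - 1532 = -1527$)
$L = 523375$ ($L = 544015 - 20640 = 523375$)
$n{\left(t,h \right)} = - \frac{7}{-221 + h}$ ($n{\left(t,h \right)} = - \frac{7}{h - 221} = - \frac{7}{-221 + h}$)
$n{\left(c,U{\left(-16,19 \right)} \right)} + L = - \frac{7}{-221 + \left(14 - -16\right)} + 523375 = - \frac{7}{-221 + \left(14 + 16\right)} + 523375 = - \frac{7}{-221 + 30} + 523375 = - \frac{7}{-191} + 523375 = \left(-7\right) \left(- \frac{1}{191}\right) + 523375 = \frac{7}{191} + 523375 = \frac{99964632}{191}$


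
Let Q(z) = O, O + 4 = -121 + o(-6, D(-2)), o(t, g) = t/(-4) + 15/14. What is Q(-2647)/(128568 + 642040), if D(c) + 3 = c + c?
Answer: -857/5394256 ≈ -0.00015887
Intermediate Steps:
D(c) = -3 + 2*c (D(c) = -3 + (c + c) = -3 + 2*c)
o(t, g) = 15/14 - t/4 (o(t, g) = t*(-¼) + 15*(1/14) = -t/4 + 15/14 = 15/14 - t/4)
O = -857/7 (O = -4 + (-121 + (15/14 - ¼*(-6))) = -4 + (-121 + (15/14 + 3/2)) = -4 + (-121 + 18/7) = -4 - 829/7 = -857/7 ≈ -122.43)
Q(z) = -857/7
Q(-2647)/(128568 + 642040) = -857/(7*(128568 + 642040)) = -857/7/770608 = -857/7*1/770608 = -857/5394256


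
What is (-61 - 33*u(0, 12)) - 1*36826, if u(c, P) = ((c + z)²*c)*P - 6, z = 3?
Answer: -36689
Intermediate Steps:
u(c, P) = -6 + P*c*(3 + c)² (u(c, P) = ((c + 3)²*c)*P - 6 = ((3 + c)²*c)*P - 6 = (c*(3 + c)²)*P - 6 = P*c*(3 + c)² - 6 = -6 + P*c*(3 + c)²)
(-61 - 33*u(0, 12)) - 1*36826 = (-61 - 33*(-6 + 12*0*(3 + 0)²)) - 1*36826 = (-61 - 33*(-6 + 12*0*3²)) - 36826 = (-61 - 33*(-6 + 12*0*9)) - 36826 = (-61 - 33*(-6 + 0)) - 36826 = (-61 - 33*(-6)) - 36826 = (-61 + 198) - 36826 = 137 - 36826 = -36689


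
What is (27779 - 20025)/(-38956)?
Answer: -3877/19478 ≈ -0.19905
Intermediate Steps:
(27779 - 20025)/(-38956) = 7754*(-1/38956) = -3877/19478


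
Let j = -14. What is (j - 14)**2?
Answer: 784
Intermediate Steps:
(j - 14)**2 = (-14 - 14)**2 = (-28)**2 = 784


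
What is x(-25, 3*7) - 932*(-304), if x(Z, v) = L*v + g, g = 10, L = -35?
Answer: 282603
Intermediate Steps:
x(Z, v) = 10 - 35*v (x(Z, v) = -35*v + 10 = 10 - 35*v)
x(-25, 3*7) - 932*(-304) = (10 - 105*7) - 932*(-304) = (10 - 35*21) + 283328 = (10 - 735) + 283328 = -725 + 283328 = 282603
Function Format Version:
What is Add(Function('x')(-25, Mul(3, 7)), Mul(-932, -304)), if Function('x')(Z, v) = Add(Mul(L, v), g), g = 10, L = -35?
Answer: 282603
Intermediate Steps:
Function('x')(Z, v) = Add(10, Mul(-35, v)) (Function('x')(Z, v) = Add(Mul(-35, v), 10) = Add(10, Mul(-35, v)))
Add(Function('x')(-25, Mul(3, 7)), Mul(-932, -304)) = Add(Add(10, Mul(-35, Mul(3, 7))), Mul(-932, -304)) = Add(Add(10, Mul(-35, 21)), 283328) = Add(Add(10, -735), 283328) = Add(-725, 283328) = 282603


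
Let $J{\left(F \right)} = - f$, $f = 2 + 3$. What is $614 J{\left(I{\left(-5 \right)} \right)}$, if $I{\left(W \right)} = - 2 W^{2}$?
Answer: $-3070$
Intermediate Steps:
$f = 5$
$J{\left(F \right)} = -5$ ($J{\left(F \right)} = \left(-1\right) 5 = -5$)
$614 J{\left(I{\left(-5 \right)} \right)} = 614 \left(-5\right) = -3070$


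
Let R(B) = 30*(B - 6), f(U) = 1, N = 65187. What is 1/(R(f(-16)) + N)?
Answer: 1/65037 ≈ 1.5376e-5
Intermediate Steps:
R(B) = -180 + 30*B (R(B) = 30*(-6 + B) = -180 + 30*B)
1/(R(f(-16)) + N) = 1/((-180 + 30*1) + 65187) = 1/((-180 + 30) + 65187) = 1/(-150 + 65187) = 1/65037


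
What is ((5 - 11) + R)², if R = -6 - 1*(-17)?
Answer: 25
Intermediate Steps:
R = 11 (R = -6 + 17 = 11)
((5 - 11) + R)² = ((5 - 11) + 11)² = (-6 + 11)² = 5² = 25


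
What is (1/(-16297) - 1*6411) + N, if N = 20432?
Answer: 228500236/16297 ≈ 14021.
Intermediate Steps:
(1/(-16297) - 1*6411) + N = (1/(-16297) - 1*6411) + 20432 = (-1/16297 - 6411) + 20432 = -104480068/16297 + 20432 = 228500236/16297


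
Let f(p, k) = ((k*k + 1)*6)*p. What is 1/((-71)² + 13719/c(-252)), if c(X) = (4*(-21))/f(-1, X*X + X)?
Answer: 14/54887187983669 ≈ 2.5507e-13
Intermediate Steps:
f(p, k) = p*(6 + 6*k²) (f(p, k) = ((k² + 1)*6)*p = ((1 + k²)*6)*p = (6 + 6*k²)*p = p*(6 + 6*k²))
c(X) = -84/(-6 - 6*(X + X²)²) (c(X) = (4*(-21))/((6*(-1)*(1 + (X*X + X)²))) = -84*(-1/(6*(1 + (X² + X)²))) = -84*(-1/(6*(1 + (X + X²)²))) = -84/(-6 - 6*(X + X²)²))
1/((-71)² + 13719/c(-252)) = 1/((-71)² + 13719/((14/(1 + (-252)²*(1 - 252)²)))) = 1/(5041 + 13719/((14/(1 + 63504*(-251)²)))) = 1/(5041 + 13719/((14/(1 + 63504*63001)))) = 1/(5041 + 13719/((14/(1 + 4000815504)))) = 1/(5041 + 13719/((14/4000815505))) = 1/(5041 + 13719/((14*(1/4000815505)))) = 1/(5041 + 13719/(14/4000815505)) = 1/(5041 + 13719*(4000815505/14)) = 1/(5041 + 54887187913095/14) = 1/(54887187983669/14) = 14/54887187983669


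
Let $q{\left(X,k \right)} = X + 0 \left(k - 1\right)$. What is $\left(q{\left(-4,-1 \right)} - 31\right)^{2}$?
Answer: $1225$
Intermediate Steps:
$q{\left(X,k \right)} = X$ ($q{\left(X,k \right)} = X + 0 \left(k - 1\right) = X + 0 \left(-1 + k\right) = X + 0 = X$)
$\left(q{\left(-4,-1 \right)} - 31\right)^{2} = \left(-4 - 31\right)^{2} = \left(-35\right)^{2} = 1225$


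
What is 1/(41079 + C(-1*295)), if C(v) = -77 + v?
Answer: 1/40707 ≈ 2.4566e-5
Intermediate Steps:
1/(41079 + C(-1*295)) = 1/(41079 + (-77 - 1*295)) = 1/(41079 + (-77 - 295)) = 1/(41079 - 372) = 1/40707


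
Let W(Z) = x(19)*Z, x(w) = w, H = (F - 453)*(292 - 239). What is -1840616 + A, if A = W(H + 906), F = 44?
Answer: -2235265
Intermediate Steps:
H = -21677 (H = (44 - 453)*(292 - 239) = -409*53 = -21677)
W(Z) = 19*Z
A = -394649 (A = 19*(-21677 + 906) = 19*(-20771) = -394649)
-1840616 + A = -1840616 - 394649 = -2235265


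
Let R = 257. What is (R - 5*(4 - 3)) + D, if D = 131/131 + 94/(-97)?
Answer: 24447/97 ≈ 252.03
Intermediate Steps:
D = 3/97 (D = 131*(1/131) + 94*(-1/97) = 1 - 94/97 = 3/97 ≈ 0.030928)
(R - 5*(4 - 3)) + D = (257 - 5*(4 - 3)) + 3/97 = (257 - 5*1) + 3/97 = (257 - 5) + 3/97 = 252 + 3/97 = 24447/97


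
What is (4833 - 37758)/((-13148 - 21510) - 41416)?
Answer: 10975/25358 ≈ 0.43280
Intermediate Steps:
(4833 - 37758)/((-13148 - 21510) - 41416) = -32925/(-34658 - 41416) = -32925/(-76074) = -32925*(-1/76074) = 10975/25358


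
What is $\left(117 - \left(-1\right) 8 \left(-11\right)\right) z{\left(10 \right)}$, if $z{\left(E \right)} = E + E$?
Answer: $580$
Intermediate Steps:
$z{\left(E \right)} = 2 E$
$\left(117 - \left(-1\right) 8 \left(-11\right)\right) z{\left(10 \right)} = \left(117 - \left(-1\right) 8 \left(-11\right)\right) 2 \cdot 10 = \left(117 - \left(-8\right) \left(-11\right)\right) 20 = \left(117 - 88\right) 20 = 29 \cdot 20 = 580$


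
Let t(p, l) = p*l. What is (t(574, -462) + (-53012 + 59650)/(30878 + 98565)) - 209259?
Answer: -61413836383/129443 ≈ -4.7445e+5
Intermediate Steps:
t(p, l) = l*p
(t(574, -462) + (-53012 + 59650)/(30878 + 98565)) - 209259 = (-462*574 + (-53012 + 59650)/(30878 + 98565)) - 209259 = (-265188 + 6638/129443) - 209259 = -34326723646/129443 - 209259 = -61413836383/129443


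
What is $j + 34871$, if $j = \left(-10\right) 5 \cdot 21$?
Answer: $33821$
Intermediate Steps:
$j = -1050$ ($j = \left(-50\right) 21 = -1050$)
$j + 34871 = -1050 + 34871 = 33821$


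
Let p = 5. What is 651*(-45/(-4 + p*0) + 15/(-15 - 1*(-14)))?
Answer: -9765/4 ≈ -2441.3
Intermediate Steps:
651*(-45/(-4 + p*0) + 15/(-15 - 1*(-14))) = 651*(-45/(-4 + 5*0) + 15/(-15 - 1*(-14))) = 651*(-45/(-4 + 0) + 15/(-15 + 14)) = 651*(-45/(-4) + 15/(-1)) = 651*(-45*(-1/4) + 15*(-1)) = 651*(45/4 - 15) = 651*(-15/4) = -9765/4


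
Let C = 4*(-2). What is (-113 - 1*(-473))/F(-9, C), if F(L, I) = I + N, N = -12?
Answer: -18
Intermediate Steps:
C = -8
F(L, I) = -12 + I (F(L, I) = I - 12 = -12 + I)
(-113 - 1*(-473))/F(-9, C) = (-113 - 1*(-473))/(-12 - 8) = (-113 + 473)/(-20) = 360*(-1/20) = -18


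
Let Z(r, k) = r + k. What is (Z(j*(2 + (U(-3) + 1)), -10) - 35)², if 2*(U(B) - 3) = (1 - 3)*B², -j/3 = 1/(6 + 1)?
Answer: 93636/49 ≈ 1910.9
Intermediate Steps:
j = -3/7 (j = -3/(6 + 1) = -3/7 ≈ -0.42857)
U(B) = 3 - B² (U(B) = 3 + ((1 - 3)*B²)/2 = 3 + (-2*B²)/2 = 3 - B²)
Z(r, k) = k + r
(Z(j*(2 + (U(-3) + 1)), -10) - 35)² = ((-10 - 3*(2 + ((3 - 1*(-3)²) + 1))/7) - 35)² = ((-10 - 3*(2 + ((3 - 1*9) + 1))/7) - 35)² = ((-10 - 3*(2 + ((3 - 9) + 1))/7) - 35)² = ((-10 - 3*(2 + (-6 + 1))/7) - 35)² = ((-10 - 3*(2 - 5)/7) - 35)² = ((-10 - 3/7*(-3)) - 35)² = ((-10 + 9/7) - 35)² = (-61/7 - 35)² = (-306/7)² = 93636/49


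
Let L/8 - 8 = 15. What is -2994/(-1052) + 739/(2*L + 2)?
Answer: 235651/48655 ≈ 4.8433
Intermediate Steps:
L = 184 (L = 64 + 8*15 = 64 + 120 = 184)
-2994/(-1052) + 739/(2*L + 2) = -2994/(-1052) + 739/(2*184 + 2) = -2994*(-1/1052) + 739/(368 + 2) = 1497/526 + 739/370 = 235651/48655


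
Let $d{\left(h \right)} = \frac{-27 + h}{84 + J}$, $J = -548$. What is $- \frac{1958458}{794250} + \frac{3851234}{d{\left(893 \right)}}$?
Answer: $- \frac{354826166128157}{171955125} \approx -2.0635 \cdot 10^{6}$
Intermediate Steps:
$d{\left(h \right)} = \frac{27}{464} - \frac{h}{464}$ ($d{\left(h \right)} = \frac{-27 + h}{84 - 548} = \frac{-27 + h}{-464} = \left(-27 + h\right) \left(- \frac{1}{464}\right) = \frac{27}{464} - \frac{h}{464}$)
$- \frac{1958458}{794250} + \frac{3851234}{d{\left(893 \right)}} = - \frac{1958458}{794250} + \frac{3851234}{\frac{27}{464} - \frac{893}{464}} = \left(-1958458\right) \frac{1}{794250} + \frac{3851234}{\frac{27}{464} - \frac{893}{464}} = - \frac{979229}{397125} + \frac{3851234}{- \frac{433}{232}} = - \frac{979229}{397125} + 3851234 \left(- \frac{232}{433}\right) = - \frac{979229}{397125} - \frac{893486288}{433} = - \frac{354826166128157}{171955125}$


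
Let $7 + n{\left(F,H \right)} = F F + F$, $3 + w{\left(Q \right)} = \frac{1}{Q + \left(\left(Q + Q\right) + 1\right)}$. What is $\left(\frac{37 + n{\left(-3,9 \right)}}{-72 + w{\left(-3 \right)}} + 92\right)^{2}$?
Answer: $\frac{3025440016}{361201} \approx 8376.1$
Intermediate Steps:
$w{\left(Q \right)} = -3 + \frac{1}{1 + 3 Q}$ ($w{\left(Q \right)} = -3 + \frac{1}{Q + \left(\left(Q + Q\right) + 1\right)} = -3 + \frac{1}{Q + \left(2 Q + 1\right)} = -3 + \frac{1}{Q + \left(1 + 2 Q\right)} = -3 + \frac{1}{1 + 3 Q}$)
$n{\left(F,H \right)} = -7 + F + F^{2}$ ($n{\left(F,H \right)} = -7 + \left(F F + F\right) = -7 + \left(F^{2} + F\right) = -7 + \left(F + F^{2}\right) = -7 + F + F^{2}$)
$\left(\frac{37 + n{\left(-3,9 \right)}}{-72 + w{\left(-3 \right)}} + 92\right)^{2} = \left(\frac{37 - \left(10 - 9\right)}{-72 + \frac{-2 - -27}{1 + 3 \left(-3\right)}} + 92\right)^{2} = \left(\frac{37 - 1}{-72 + \frac{-2 + 27}{1 - 9}} + 92\right)^{2} = \left(\frac{37 - 1}{-72 + \frac{1}{-8} \cdot 25} + 92\right)^{2} = \left(\frac{36}{-72 - \frac{25}{8}} + 92\right)^{2} = \left(\frac{36}{- \frac{601}{8}} + 92\right)^{2} = \left(36 \left(- \frac{8}{601}\right) + 92\right)^{2} = \left(- \frac{288}{601} + 92\right)^{2} = \left(\frac{55004}{601}\right)^{2} = \frac{3025440016}{361201}$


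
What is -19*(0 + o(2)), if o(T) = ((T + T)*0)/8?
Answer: 0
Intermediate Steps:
o(T) = 0 (o(T) = ((2*T)*0)*(⅛) = 0*(⅛) = 0)
-19*(0 + o(2)) = -19*(0 + 0) = -19*0 = 0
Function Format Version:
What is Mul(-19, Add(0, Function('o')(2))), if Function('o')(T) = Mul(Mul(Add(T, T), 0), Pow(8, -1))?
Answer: 0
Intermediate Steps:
Function('o')(T) = 0 (Function('o')(T) = Mul(Mul(Mul(2, T), 0), Rational(1, 8)) = Mul(0, Rational(1, 8)) = 0)
Mul(-19, Add(0, Function('o')(2))) = Mul(-19, Add(0, 0)) = Mul(-19, 0) = 0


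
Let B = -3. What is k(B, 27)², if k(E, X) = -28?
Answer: 784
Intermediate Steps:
k(B, 27)² = (-28)² = 784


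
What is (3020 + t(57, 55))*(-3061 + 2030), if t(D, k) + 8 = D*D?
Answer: -6455091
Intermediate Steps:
t(D, k) = -8 + D² (t(D, k) = -8 + D*D = -8 + D²)
(3020 + t(57, 55))*(-3061 + 2030) = (3020 + (-8 + 57²))*(-3061 + 2030) = (3020 + (-8 + 3249))*(-1031) = (3020 + 3241)*(-1031) = 6261*(-1031) = -6455091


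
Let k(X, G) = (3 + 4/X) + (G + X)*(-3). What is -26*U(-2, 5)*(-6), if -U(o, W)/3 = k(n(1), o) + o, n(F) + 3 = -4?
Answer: -89856/7 ≈ -12837.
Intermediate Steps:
n(F) = -7 (n(F) = -3 - 4 = -7)
k(X, G) = 3 - 3*G - 3*X + 4/X (k(X, G) = (3 + 4/X) + (-3*G - 3*X) = 3 - 3*G - 3*X + 4/X)
U(o, W) = -492/7 + 6*o (U(o, W) = -3*((4 - 3*(-7)*(-1 + o - 7))/(-7) + o) = -3*(-(4 - 3*(-7)*(-8 + o))/7 + o) = -3*(-(4 + (-168 + 21*o))/7 + o) = -3*(-(-164 + 21*o)/7 + o) = -3*((164/7 - 3*o) + o) = -3*(164/7 - 2*o) = -492/7 + 6*o)
-26*U(-2, 5)*(-6) = -26*(-492/7 + 6*(-2))*(-6) = -26*(-492/7 - 12)*(-6) = -26*(-576/7)*(-6) = (14976/7)*(-6) = -89856/7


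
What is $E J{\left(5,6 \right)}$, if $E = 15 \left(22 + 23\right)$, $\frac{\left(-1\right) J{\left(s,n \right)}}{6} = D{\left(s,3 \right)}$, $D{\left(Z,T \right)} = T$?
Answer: $-12150$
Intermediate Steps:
$J{\left(s,n \right)} = -18$ ($J{\left(s,n \right)} = \left(-6\right) 3 = -18$)
$E = 675$ ($E = 15 \cdot 45 = 675$)
$E J{\left(5,6 \right)} = 675 \left(-18\right) = -12150$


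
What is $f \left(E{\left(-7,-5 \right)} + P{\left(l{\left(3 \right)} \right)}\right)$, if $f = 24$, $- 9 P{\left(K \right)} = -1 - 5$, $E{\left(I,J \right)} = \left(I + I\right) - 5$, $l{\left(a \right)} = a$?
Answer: $-440$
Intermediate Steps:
$E{\left(I,J \right)} = -5 + 2 I$ ($E{\left(I,J \right)} = 2 I - 5 = -5 + 2 I$)
$P{\left(K \right)} = \frac{2}{3}$ ($P{\left(K \right)} = - \frac{-1 - 5}{9} = \left(- \frac{1}{9}\right) \left(-6\right) = \frac{2}{3}$)
$f \left(E{\left(-7,-5 \right)} + P{\left(l{\left(3 \right)} \right)}\right) = 24 \left(\left(-5 + 2 \left(-7\right)\right) + \frac{2}{3}\right) = 24 \left(\left(-5 - 14\right) + \frac{2}{3}\right) = 24 \left(-19 + \frac{2}{3}\right) = 24 \left(- \frac{55}{3}\right) = -440$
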